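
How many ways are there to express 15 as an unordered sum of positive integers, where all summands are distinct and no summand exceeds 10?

The partitions of 15 that satisfy the conditions:
10+5
10+4+1
10+3+2
9+6
9+5+1
9+4+2
9+3+2+1
8+7
8+6+1
8+5+2
8+4+3
8+4+2+1
7+6+2
7+5+3
7+5+2+1
7+4+3+1
6+5+4
6+5+3+1
6+4+3+2
5+4+3+2+1

20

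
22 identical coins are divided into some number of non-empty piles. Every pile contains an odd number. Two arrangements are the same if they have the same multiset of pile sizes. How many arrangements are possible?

89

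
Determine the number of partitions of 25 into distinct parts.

142

A full systematic count gives 142.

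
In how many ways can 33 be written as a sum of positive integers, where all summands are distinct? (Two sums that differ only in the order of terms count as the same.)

448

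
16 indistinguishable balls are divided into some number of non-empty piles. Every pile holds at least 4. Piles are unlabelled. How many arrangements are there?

11

The partitions of 16 that satisfy the conditions:
16
12, 4
11, 5
10, 6
9, 7
8, 8
8, 4, 4
7, 5, 4
6, 6, 4
6, 5, 5
4, 4, 4, 4
That's 11 in total.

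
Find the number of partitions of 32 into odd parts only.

Counting exhaustively, 390 partitions satisfy the conditions.

390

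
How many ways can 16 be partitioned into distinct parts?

32

A partial list (first 12 by largest part):
16
1, 15
2, 14
3, 13
1, 2, 13
4, 12
1, 3, 12
5, 11
1, 4, 11
2, 3, 11
6, 10
1, 5, 10
…and 20 more, for 32 total.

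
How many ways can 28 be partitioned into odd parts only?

222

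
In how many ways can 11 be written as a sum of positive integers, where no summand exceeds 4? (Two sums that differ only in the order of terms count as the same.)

27

There are too many to list fully; the first 12 (by largest part) are:
4 + 4 + 3
4 + 4 + 2 + 1
4 + 4 + 1 + 1 + 1
4 + 3 + 3 + 1
4 + 3 + 2 + 2
4 + 3 + 2 + 1 + 1
4 + 3 + 1 + 1 + 1 + 1
4 + 2 + 2 + 2 + 1
4 + 2 + 2 + 1 + 1 + 1
4 + 2 + 1 + 1 + 1 + 1 + 1
4 + 1 + 1 + 1 + 1 + 1 + 1 + 1
3 + 3 + 3 + 2
…and 15 more, for 27 total.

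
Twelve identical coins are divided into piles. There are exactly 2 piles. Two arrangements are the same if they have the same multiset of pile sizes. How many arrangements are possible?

The partitions of 12 that satisfy the conditions:
1, 11
2, 10
3, 9
4, 8
5, 7
6, 6
Counting gives 6.

6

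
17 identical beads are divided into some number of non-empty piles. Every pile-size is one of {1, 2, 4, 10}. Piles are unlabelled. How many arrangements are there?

31

There are too many to list fully; the first 12 (by largest part) are:
10 + 4 + 2 + 1
10 + 4 + 1 + 1 + 1
10 + 2 + 2 + 2 + 1
10 + 2 + 2 + 1 + 1 + 1
10 + 2 + 1 + 1 + 1 + 1 + 1
10 + 1 + 1 + 1 + 1 + 1 + 1 + 1
4 + 4 + 4 + 4 + 1
4 + 4 + 4 + 2 + 2 + 1
4 + 4 + 4 + 2 + 1 + 1 + 1
4 + 4 + 4 + 1 + 1 + 1 + 1 + 1
4 + 4 + 2 + 2 + 2 + 2 + 1
4 + 4 + 2 + 2 + 2 + 1 + 1 + 1
…and 19 more, for 31 total.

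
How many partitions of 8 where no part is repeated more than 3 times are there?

16

Listing the qualifying partitions of 8:
8
1, 7
2, 6
1, 1, 6
3, 5
1, 2, 5
1, 1, 1, 5
4, 4
1, 3, 4
2, 2, 4
1, 1, 2, 4
2, 3, 3
1, 1, 3, 3
1, 2, 2, 3
1, 1, 1, 2, 3
1, 1, 2, 2, 2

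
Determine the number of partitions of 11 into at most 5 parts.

There are too many to list fully; the first 12 (by largest part) are:
11
10 + 1
9 + 2
9 + 1 + 1
8 + 3
8 + 2 + 1
8 + 1 + 1 + 1
7 + 4
7 + 3 + 1
7 + 2 + 2
7 + 2 + 1 + 1
7 + 1 + 1 + 1 + 1
…and 25 more, for 37 total.

37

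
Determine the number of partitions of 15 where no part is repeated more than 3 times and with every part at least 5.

5

They are:
15
5,10
6,9
7,8
5,5,5
That's 5 in total.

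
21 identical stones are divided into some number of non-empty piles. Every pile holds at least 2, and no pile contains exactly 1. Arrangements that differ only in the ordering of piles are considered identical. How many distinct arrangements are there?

Counting exhaustively, 165 partitions satisfy the conditions.

165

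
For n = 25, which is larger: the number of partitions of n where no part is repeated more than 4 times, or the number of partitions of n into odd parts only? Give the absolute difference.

Partitions of 25 where no part is repeated more than 4 times: 1156.
Partitions of 25 into odd parts only: 142.
|1156 − 142| = 1014.

1014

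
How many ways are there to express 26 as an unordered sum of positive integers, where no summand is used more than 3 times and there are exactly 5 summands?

215

Enumerating by decreasing first part gives 215 partitions in all.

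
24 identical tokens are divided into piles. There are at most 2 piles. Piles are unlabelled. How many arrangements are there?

The partitions of 24 that satisfy the conditions:
24
23 + 1
22 + 2
21 + 3
20 + 4
19 + 5
18 + 6
17 + 7
16 + 8
15 + 9
14 + 10
13 + 11
12 + 12
Counting gives 13.

13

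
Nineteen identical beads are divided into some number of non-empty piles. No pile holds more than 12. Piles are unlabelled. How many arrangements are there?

Counting exhaustively, 460 partitions satisfy the conditions.

460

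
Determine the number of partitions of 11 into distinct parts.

12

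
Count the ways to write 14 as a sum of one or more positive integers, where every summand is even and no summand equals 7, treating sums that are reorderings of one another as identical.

15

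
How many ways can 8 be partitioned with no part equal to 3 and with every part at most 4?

9

The partitions of 8 that satisfy the conditions:
4+4
4+2+2
4+2+1+1
4+1+1+1+1
2+2+2+2
2+2+2+1+1
2+2+1+1+1+1
2+1+1+1+1+1+1
1+1+1+1+1+1+1+1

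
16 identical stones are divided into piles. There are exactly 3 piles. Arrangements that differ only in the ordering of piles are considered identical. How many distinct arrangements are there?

They are:
1, 1, 14
1, 2, 13
1, 3, 12
2, 2, 12
1, 4, 11
2, 3, 11
1, 5, 10
2, 4, 10
3, 3, 10
1, 6, 9
2, 5, 9
3, 4, 9
1, 7, 8
2, 6, 8
3, 5, 8
4, 4, 8
2, 7, 7
3, 6, 7
4, 5, 7
4, 6, 6
5, 5, 6
Counting gives 21.

21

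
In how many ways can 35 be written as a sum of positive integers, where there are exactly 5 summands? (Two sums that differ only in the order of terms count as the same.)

674

Counting exhaustively, 674 partitions satisfy the conditions.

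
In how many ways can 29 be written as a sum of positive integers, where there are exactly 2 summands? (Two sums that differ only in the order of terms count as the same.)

14

Enumerating:
1,28
2,27
3,26
4,25
5,24
6,23
7,22
8,21
9,20
10,19
11,18
12,17
13,16
14,15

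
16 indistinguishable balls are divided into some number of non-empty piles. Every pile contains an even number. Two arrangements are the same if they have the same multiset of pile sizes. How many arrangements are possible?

They are:
16
2 + 14
4 + 12
2 + 2 + 12
6 + 10
2 + 4 + 10
2 + 2 + 2 + 10
8 + 8
2 + 6 + 8
4 + 4 + 8
2 + 2 + 4 + 8
2 + 2 + 2 + 2 + 8
4 + 6 + 6
2 + 2 + 6 + 6
2 + 4 + 4 + 6
2 + 2 + 2 + 4 + 6
2 + 2 + 2 + 2 + 2 + 6
4 + 4 + 4 + 4
2 + 2 + 4 + 4 + 4
2 + 2 + 2 + 2 + 4 + 4
2 + 2 + 2 + 2 + 2 + 2 + 4
2 + 2 + 2 + 2 + 2 + 2 + 2 + 2

22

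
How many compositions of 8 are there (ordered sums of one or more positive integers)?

128

There are 7 gaps and each independently is a cut or not, giving 2^7 = 128.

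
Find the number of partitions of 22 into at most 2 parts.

They are:
22
21, 1
20, 2
19, 3
18, 4
17, 5
16, 6
15, 7
14, 8
13, 9
12, 10
11, 11
Counting gives 12.

12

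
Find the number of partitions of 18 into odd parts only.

46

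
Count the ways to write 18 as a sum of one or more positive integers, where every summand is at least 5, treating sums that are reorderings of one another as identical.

9

Listing the qualifying partitions of 18:
18
13,5
12,6
11,7
10,8
9,9
8,5,5
7,6,5
6,6,6
Counting gives 9.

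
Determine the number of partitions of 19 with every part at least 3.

39

A partial list (first 12 by largest part):
19
16+3
15+4
14+5
13+6
13+3+3
12+7
12+4+3
11+8
11+5+3
11+4+4
10+9
…and 27 more, for 39 total.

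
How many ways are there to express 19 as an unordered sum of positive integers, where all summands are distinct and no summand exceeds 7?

They are:
7 + 6 + 5 + 1
7 + 6 + 4 + 2
7 + 6 + 3 + 2 + 1
7 + 5 + 4 + 3
7 + 5 + 4 + 2 + 1
6 + 5 + 4 + 3 + 1

6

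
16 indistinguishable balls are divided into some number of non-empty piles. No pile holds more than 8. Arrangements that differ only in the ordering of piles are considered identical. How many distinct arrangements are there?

A full systematic count gives 186.

186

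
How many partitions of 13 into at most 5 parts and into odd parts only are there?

11

They are:
13
11 + 1 + 1
9 + 3 + 1
9 + 1 + 1 + 1 + 1
7 + 5 + 1
7 + 3 + 3
7 + 3 + 1 + 1 + 1
5 + 5 + 3
5 + 5 + 1 + 1 + 1
5 + 3 + 3 + 1 + 1
3 + 3 + 3 + 3 + 1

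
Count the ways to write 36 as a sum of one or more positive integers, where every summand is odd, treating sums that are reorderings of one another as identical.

668

Systematic enumeration (by largest part, then next-largest, …) yields 668.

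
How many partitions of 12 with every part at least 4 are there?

5

Listing the qualifying partitions of 12:
12
8+4
7+5
6+6
4+4+4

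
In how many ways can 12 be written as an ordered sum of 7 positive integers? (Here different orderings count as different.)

462

A composition of 12 into 7 positive parts is chosen by placing 6 dividers among the 11 gaps between 12 units: C(11,6) = 462.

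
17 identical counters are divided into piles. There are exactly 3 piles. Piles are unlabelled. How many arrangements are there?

24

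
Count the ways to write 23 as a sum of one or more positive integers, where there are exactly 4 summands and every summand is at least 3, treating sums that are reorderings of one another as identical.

A partial list (first 12 by largest part):
14, 3, 3, 3
13, 4, 3, 3
12, 5, 3, 3
12, 4, 4, 3
11, 6, 3, 3
11, 5, 4, 3
11, 4, 4, 4
10, 7, 3, 3
10, 6, 4, 3
10, 5, 5, 3
10, 5, 4, 4
9, 8, 3, 3
…and 15 more, for 27 total.

27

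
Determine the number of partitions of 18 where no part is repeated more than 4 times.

262

There are 262 such partitions.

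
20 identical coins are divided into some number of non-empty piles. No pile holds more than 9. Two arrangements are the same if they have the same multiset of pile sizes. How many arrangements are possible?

Enumerating by decreasing first part gives 488 partitions in all.

488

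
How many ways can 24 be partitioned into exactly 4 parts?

A full systematic count gives 108.

108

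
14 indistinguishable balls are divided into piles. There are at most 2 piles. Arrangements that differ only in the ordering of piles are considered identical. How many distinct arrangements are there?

8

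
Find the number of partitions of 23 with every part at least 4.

There are too many to list fully; the first 12 (by largest part) are:
23
19 + 4
18 + 5
17 + 6
16 + 7
15 + 8
15 + 4 + 4
14 + 9
14 + 5 + 4
13 + 10
13 + 6 + 4
13 + 5 + 5
…and 27 more, for 39 total.

39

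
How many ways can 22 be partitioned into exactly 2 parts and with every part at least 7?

Enumerating:
7+15
8+14
9+13
10+12
11+11
Counting gives 5.

5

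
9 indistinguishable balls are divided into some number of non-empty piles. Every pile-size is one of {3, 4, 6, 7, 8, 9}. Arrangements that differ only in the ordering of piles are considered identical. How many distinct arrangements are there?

3

They are:
9
6 + 3
3 + 3 + 3
That's 3 in total.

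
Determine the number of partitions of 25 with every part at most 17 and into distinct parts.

123

Enumerating by decreasing first part gives 123 partitions in all.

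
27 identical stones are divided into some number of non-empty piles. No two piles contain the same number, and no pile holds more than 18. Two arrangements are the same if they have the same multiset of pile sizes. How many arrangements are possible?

167

Systematic enumeration (by largest part, then next-largest, …) yields 167.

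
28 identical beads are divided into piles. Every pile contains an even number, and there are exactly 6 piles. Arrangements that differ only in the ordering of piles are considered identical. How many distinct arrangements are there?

20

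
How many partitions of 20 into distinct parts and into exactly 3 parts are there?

24

They are:
17,2,1
16,3,1
15,4,1
15,3,2
14,5,1
14,4,2
13,6,1
13,5,2
13,4,3
12,7,1
12,6,2
12,5,3
11,8,1
11,7,2
11,6,3
11,5,4
10,9,1
10,8,2
10,7,3
10,6,4
9,8,3
9,7,4
9,6,5
8,7,5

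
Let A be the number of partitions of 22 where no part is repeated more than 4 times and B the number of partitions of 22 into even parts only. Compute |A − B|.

Partitions of 22 where no part is repeated more than 4 times: 628.
Partitions of 22 into even parts only: 56.
|628 − 56| = 572.

572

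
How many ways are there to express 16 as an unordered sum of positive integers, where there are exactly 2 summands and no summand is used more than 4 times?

The partitions of 16 that satisfy the conditions:
1+15
2+14
3+13
4+12
5+11
6+10
7+9
8+8

8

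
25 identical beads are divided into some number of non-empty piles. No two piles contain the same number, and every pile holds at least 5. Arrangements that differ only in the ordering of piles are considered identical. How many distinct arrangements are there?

17

Enumerating:
25
20+5
19+6
18+7
17+8
16+9
15+10
14+11
14+6+5
13+12
13+7+5
12+8+5
12+7+6
11+9+5
11+8+6
10+9+6
10+8+7
That's 17 in total.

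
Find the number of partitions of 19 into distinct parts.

There are too many to list fully; the first 12 (by largest part) are:
19
18 + 1
17 + 2
16 + 3
16 + 2 + 1
15 + 4
15 + 3 + 1
14 + 5
14 + 4 + 1
14 + 3 + 2
13 + 6
13 + 5 + 1
…and 42 more, for 54 total.

54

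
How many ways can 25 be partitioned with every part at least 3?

130

Systematic enumeration (by largest part, then next-largest, …) yields 130.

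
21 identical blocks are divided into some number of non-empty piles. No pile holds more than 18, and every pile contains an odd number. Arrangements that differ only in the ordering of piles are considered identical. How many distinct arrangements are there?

Enumerating by decreasing first part gives 74 partitions in all.

74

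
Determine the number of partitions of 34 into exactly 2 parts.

17

They are:
1,33
2,32
3,31
4,30
5,29
6,28
7,27
8,26
9,25
10,24
11,23
12,22
13,21
14,20
15,19
16,18
17,17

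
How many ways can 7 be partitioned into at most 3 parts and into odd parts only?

The partitions of 7 that satisfy the conditions:
7
1, 1, 5
1, 3, 3

3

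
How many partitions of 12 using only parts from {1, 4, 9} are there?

Enumerating:
9 + 1 + 1 + 1
4 + 4 + 4
4 + 4 + 1 + 1 + 1 + 1
4 + 1 + 1 + 1 + 1 + 1 + 1 + 1 + 1
1 + 1 + 1 + 1 + 1 + 1 + 1 + 1 + 1 + 1 + 1 + 1
Counting gives 5.

5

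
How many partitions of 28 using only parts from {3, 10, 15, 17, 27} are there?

2

Listing the qualifying partitions of 28:
3 + 10 + 15
3 + 3 + 3 + 3 + 3 + 3 + 10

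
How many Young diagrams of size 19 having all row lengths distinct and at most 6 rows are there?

54

There are too many to list fully; the first 12 (by largest part) are:
19
18+1
17+2
16+3
16+2+1
15+4
15+3+1
14+5
14+4+1
14+3+2
13+6
13+5+1
…and 42 more, for 54 total.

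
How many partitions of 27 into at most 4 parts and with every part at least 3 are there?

Direct enumeration gives 103 partitions.

103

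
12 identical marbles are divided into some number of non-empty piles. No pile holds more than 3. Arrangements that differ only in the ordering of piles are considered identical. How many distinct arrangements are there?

19

Enumerating:
3+3+3+3
3+3+3+2+1
3+3+3+1+1+1
3+3+2+2+2
3+3+2+2+1+1
3+3+2+1+1+1+1
3+3+1+1+1+1+1+1
3+2+2+2+2+1
3+2+2+2+1+1+1
3+2+2+1+1+1+1+1
3+2+1+1+1+1+1+1+1
3+1+1+1+1+1+1+1+1+1
2+2+2+2+2+2
2+2+2+2+2+1+1
2+2+2+2+1+1+1+1
2+2+2+1+1+1+1+1+1
2+2+1+1+1+1+1+1+1+1
2+1+1+1+1+1+1+1+1+1+1
1+1+1+1+1+1+1+1+1+1+1+1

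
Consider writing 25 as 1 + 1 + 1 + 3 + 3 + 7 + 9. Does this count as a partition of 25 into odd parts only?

The parts sum to 25, and the condition 'every summand is odd' holds.

Yes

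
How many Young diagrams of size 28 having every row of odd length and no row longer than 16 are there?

191

A full systematic count gives 191.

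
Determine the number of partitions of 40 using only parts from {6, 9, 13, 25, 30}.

3

They are:
25+9+6
13+9+9+9
13+9+6+6+6
Counting gives 3.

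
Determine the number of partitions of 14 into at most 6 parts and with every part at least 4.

7

Listing the qualifying partitions of 14:
14
10,4
9,5
8,6
7,7
6,4,4
5,5,4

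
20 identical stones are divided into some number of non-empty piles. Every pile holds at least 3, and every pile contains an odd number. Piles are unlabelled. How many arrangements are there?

10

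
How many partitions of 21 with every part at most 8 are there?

525

There are 525 such partitions.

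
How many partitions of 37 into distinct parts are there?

760

There are 760 such partitions.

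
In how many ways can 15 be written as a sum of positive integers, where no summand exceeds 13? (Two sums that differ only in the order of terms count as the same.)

174

Systematic enumeration (by largest part, then next-largest, …) yields 174.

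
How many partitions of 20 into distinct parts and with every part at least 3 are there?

20

Listing the qualifying partitions of 20:
20
3 + 17
4 + 16
5 + 15
6 + 14
7 + 13
3 + 4 + 13
8 + 12
3 + 5 + 12
9 + 11
3 + 6 + 11
4 + 5 + 11
3 + 7 + 10
4 + 6 + 10
3 + 8 + 9
4 + 7 + 9
5 + 6 + 9
5 + 7 + 8
3 + 4 + 5 + 8
3 + 4 + 6 + 7
Counting gives 20.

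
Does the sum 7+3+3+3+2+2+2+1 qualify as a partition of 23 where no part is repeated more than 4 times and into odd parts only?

The parts sum to 23, and the condition 'every summand is odd' is violated.

No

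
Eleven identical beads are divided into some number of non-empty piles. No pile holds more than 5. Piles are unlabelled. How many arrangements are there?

37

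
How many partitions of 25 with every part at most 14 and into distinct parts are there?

A full systematic count gives 99.

99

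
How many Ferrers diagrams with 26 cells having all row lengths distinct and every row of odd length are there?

12

Enumerating:
1,25
3,23
5,21
7,19
9,17
1,3,5,17
11,15
1,3,7,15
1,3,9,13
1,5,7,13
1,5,9,11
3,5,7,11
That's 12 in total.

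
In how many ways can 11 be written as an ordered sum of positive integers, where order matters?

1024

There are 10 gaps and each independently is a cut or not, giving 2^10 = 1024.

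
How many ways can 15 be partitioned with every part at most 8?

146

A full systematic count gives 146.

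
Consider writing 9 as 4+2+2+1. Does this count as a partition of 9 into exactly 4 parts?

The parts sum to 9, and the condition 'there are exactly 4 summands' holds.

Yes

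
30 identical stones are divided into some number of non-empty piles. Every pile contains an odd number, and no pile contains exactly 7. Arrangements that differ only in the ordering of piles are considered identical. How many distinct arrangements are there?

Enumerating by decreasing first part gives 192 partitions in all.

192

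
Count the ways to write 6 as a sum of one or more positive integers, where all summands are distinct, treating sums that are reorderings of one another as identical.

They are:
6
5,1
4,2
3,2,1
That's 4 in total.

4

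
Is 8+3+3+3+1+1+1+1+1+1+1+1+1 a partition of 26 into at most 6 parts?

No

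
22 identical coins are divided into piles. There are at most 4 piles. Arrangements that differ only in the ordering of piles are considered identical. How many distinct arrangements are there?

136

Systematic enumeration (by largest part, then next-largest, …) yields 136.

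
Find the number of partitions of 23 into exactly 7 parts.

Enumerating by decreasing first part gives 164 partitions in all.

164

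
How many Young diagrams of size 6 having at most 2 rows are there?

4

They are:
6
5+1
4+2
3+3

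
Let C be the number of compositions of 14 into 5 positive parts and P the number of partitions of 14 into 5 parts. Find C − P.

692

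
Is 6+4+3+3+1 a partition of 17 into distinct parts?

The parts sum to 17, and the condition 'all summands are distinct' is violated.

No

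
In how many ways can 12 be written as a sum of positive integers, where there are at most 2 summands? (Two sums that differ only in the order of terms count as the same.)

7

The partitions of 12 that satisfy the conditions:
12
11, 1
10, 2
9, 3
8, 4
7, 5
6, 6
Counting gives 7.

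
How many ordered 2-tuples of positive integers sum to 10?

9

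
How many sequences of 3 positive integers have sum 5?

A composition of 5 into 3 positive parts is chosen by placing 2 dividers among the 4 gaps between 5 units: C(4,2) = 6.

6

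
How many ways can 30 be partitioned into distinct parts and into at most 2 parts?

Enumerating:
30
1, 29
2, 28
3, 27
4, 26
5, 25
6, 24
7, 23
8, 22
9, 21
10, 20
11, 19
12, 18
13, 17
14, 16

15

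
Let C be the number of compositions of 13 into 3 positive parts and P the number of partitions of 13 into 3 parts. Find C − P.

Compositions: C(12,2) = 66.
Unordered (partitions into 3 parts): 14.
Difference: 66 − 14 = 52.

52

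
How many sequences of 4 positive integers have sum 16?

455

Place 3 bars in the 15 internal gaps of a row of 16 dots: C(15,3) = 455.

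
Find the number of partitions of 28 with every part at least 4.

100

Direct enumeration gives 100 partitions.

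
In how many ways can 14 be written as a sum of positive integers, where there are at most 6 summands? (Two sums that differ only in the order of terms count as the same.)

90

Enumerating by decreasing first part gives 90 partitions in all.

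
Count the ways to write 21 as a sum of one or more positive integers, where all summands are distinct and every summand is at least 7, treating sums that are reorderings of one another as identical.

5

They are:
21
14,7
13,8
12,9
11,10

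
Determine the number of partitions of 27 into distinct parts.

There are 192 such partitions.

192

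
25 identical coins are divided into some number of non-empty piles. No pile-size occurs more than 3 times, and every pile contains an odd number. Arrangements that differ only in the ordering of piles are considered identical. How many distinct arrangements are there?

There are too many to list fully; the first 12 (by largest part) are:
25
23 + 1 + 1
21 + 3 + 1
19 + 5 + 1
19 + 3 + 3
19 + 3 + 1 + 1 + 1
17 + 7 + 1
17 + 5 + 3
17 + 5 + 1 + 1 + 1
17 + 3 + 3 + 1 + 1
15 + 9 + 1
15 + 7 + 3
…and 42 more, for 54 total.

54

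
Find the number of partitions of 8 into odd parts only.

6

The partitions of 8 that satisfy the conditions:
1+7
3+5
1+1+1+5
1+1+3+3
1+1+1+1+1+3
1+1+1+1+1+1+1+1
Counting gives 6.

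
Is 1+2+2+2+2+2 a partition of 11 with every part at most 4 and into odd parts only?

The parts sum to 11, and the condition 'every summand is odd' is violated.

No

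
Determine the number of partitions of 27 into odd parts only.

A full systematic count gives 192.

192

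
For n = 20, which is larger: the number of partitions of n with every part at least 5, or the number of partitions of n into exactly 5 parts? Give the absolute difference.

Partitions of 20 with every part at least 5: 13.
Partitions of 20 into exactly 5 parts: 84.
|13 − 84| = 71.

71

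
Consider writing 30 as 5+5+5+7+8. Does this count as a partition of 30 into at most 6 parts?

Yes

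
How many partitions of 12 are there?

Counting exhaustively, 77 partitions satisfy the conditions.

77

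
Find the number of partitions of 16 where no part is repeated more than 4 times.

164

Enumerating by decreasing first part gives 164 partitions in all.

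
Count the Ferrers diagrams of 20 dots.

627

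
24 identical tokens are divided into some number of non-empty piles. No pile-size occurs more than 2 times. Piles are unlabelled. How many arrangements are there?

431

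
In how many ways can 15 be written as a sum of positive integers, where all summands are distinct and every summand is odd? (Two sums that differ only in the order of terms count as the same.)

Enumerating:
15
11, 3, 1
9, 5, 1
7, 5, 3
That's 4 in total.

4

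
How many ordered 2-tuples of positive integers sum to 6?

A composition of 6 into 2 positive parts is chosen by placing 1 dividers among the 5 gaps between 6 units: C(5,1) = 5.

5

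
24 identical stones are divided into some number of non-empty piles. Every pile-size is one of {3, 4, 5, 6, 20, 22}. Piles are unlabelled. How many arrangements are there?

Enumerating:
20 + 4
6 + 6 + 6 + 6
6 + 6 + 6 + 3 + 3
6 + 6 + 5 + 4 + 3
6 + 6 + 4 + 4 + 4
6 + 6 + 3 + 3 + 3 + 3
6 + 5 + 5 + 5 + 3
6 + 5 + 5 + 4 + 4
6 + 5 + 4 + 3 + 3 + 3
6 + 4 + 4 + 4 + 3 + 3
6 + 3 + 3 + 3 + 3 + 3 + 3
5 + 5 + 5 + 5 + 4
5 + 5 + 5 + 3 + 3 + 3
5 + 5 + 4 + 4 + 3 + 3
5 + 4 + 4 + 4 + 4 + 3
5 + 4 + 3 + 3 + 3 + 3 + 3
4 + 4 + 4 + 4 + 4 + 4
4 + 4 + 4 + 3 + 3 + 3 + 3
3 + 3 + 3 + 3 + 3 + 3 + 3 + 3

19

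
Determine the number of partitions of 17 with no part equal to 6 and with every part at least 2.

52

There are too many to list fully; the first 12 (by largest part) are:
17
15,2
14,3
13,4
13,2,2
12,5
12,3,2
11,4,2
11,3,3
11,2,2,2
10,7
10,5,2
…and 40 more, for 52 total.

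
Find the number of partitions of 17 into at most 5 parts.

119

Counting exhaustively, 119 partitions satisfy the conditions.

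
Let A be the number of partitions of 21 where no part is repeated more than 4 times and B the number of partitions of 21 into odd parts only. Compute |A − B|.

Partitions of 21 where no part is repeated more than 4 times: 505.
Partitions of 21 into odd parts only: 76.
|505 − 76| = 429.

429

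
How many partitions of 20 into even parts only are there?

42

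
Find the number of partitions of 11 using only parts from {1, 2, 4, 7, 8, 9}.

20

Listing the qualifying partitions of 11:
9,2
9,1,1
8,2,1
8,1,1,1
7,4
7,2,2
7,2,1,1
7,1,1,1,1
4,4,2,1
4,4,1,1,1
4,2,2,2,1
4,2,2,1,1,1
4,2,1,1,1,1,1
4,1,1,1,1,1,1,1
2,2,2,2,2,1
2,2,2,2,1,1,1
2,2,2,1,1,1,1,1
2,2,1,1,1,1,1,1,1
2,1,1,1,1,1,1,1,1,1
1,1,1,1,1,1,1,1,1,1,1
That's 20 in total.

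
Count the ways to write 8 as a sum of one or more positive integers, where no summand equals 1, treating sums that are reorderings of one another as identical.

7

They are:
8
6 + 2
5 + 3
4 + 4
4 + 2 + 2
3 + 3 + 2
2 + 2 + 2 + 2
That's 7 in total.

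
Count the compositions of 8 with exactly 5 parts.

35

By stars and bars with positive parts, the count is C(7,4) = 35.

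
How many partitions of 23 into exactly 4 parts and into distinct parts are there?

39

There are too many to list fully; the first 12 (by largest part) are:
1+2+3+17
1+2+4+16
1+2+5+15
1+3+4+15
1+2+6+14
1+3+5+14
2+3+4+14
1+2+7+13
1+3+6+13
1+4+5+13
2+3+5+13
1+2+8+12
…and 27 more, for 39 total.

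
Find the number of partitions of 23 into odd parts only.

104

A full systematic count gives 104.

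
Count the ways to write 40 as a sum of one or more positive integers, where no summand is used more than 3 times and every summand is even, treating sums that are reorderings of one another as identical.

320

Counting exhaustively, 320 partitions satisfy the conditions.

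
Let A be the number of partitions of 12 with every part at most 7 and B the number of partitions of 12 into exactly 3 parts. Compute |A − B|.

Partitions of 12 with every part at most 7: 65.
Partitions of 12 into exactly 3 parts: 12.
|65 − 12| = 53.

53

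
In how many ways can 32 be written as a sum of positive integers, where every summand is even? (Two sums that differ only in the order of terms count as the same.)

231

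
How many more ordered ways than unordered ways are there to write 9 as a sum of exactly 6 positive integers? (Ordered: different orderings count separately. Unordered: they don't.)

53

Compositions: C(8,5) = 56.
Partitions of 9 into exactly 6 parts: 3.
Difference: 56 − 3 = 53.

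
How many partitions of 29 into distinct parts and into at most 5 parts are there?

235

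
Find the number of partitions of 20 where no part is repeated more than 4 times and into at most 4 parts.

108

Enumerating by decreasing first part gives 108 partitions in all.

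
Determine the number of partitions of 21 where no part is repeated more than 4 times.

505

Direct enumeration gives 505 partitions.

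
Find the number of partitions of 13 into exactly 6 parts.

14

Listing the qualifying partitions of 13:
8 + 1 + 1 + 1 + 1 + 1
7 + 2 + 1 + 1 + 1 + 1
6 + 3 + 1 + 1 + 1 + 1
6 + 2 + 2 + 1 + 1 + 1
5 + 4 + 1 + 1 + 1 + 1
5 + 3 + 2 + 1 + 1 + 1
5 + 2 + 2 + 2 + 1 + 1
4 + 4 + 2 + 1 + 1 + 1
4 + 3 + 3 + 1 + 1 + 1
4 + 3 + 2 + 2 + 1 + 1
4 + 2 + 2 + 2 + 2 + 1
3 + 3 + 3 + 2 + 1 + 1
3 + 3 + 2 + 2 + 2 + 1
3 + 2 + 2 + 2 + 2 + 2
That's 14 in total.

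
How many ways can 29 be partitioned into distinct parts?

256

Systematic enumeration (by largest part, then next-largest, …) yields 256.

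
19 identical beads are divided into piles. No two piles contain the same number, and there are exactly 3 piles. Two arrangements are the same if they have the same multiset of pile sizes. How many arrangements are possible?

21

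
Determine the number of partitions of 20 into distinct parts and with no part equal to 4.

42

A partial list (first 12 by largest part):
20
19,1
18,2
17,3
17,2,1
16,3,1
15,5
15,3,2
14,6
14,5,1
14,3,2,1
13,7
…and 30 more, for 42 total.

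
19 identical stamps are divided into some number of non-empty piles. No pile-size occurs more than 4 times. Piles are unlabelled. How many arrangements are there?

325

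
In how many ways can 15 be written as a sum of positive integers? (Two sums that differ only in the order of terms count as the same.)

176

Systematic enumeration (by largest part, then next-largest, …) yields 176.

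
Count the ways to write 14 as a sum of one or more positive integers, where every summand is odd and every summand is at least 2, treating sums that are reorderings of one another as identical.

Enumerating:
11,3
9,5
7,7
5,3,3,3

4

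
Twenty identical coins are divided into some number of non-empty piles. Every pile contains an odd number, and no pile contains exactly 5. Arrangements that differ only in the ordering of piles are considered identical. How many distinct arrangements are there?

37

There are too many to list fully; the first 12 (by largest part) are:
19 + 1
17 + 3
17 + 1 + 1 + 1
15 + 3 + 1 + 1
15 + 1 + 1 + 1 + 1 + 1
13 + 7
13 + 3 + 3 + 1
13 + 3 + 1 + 1 + 1 + 1
13 + 1 + 1 + 1 + 1 + 1 + 1 + 1
11 + 9
11 + 7 + 1 + 1
11 + 3 + 3 + 3
…and 25 more, for 37 total.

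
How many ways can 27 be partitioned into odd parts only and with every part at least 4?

The partitions of 27 that satisfy the conditions:
27
17 + 5 + 5
15 + 7 + 5
13 + 9 + 5
13 + 7 + 7
11 + 11 + 5
11 + 9 + 7
9 + 9 + 9
7 + 5 + 5 + 5 + 5

9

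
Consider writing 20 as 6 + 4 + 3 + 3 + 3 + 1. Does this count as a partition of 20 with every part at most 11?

The parts sum to 20, and the condition 'no summand exceeds 11' holds.

Yes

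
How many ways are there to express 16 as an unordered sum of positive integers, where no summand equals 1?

55

A partial list (first 12 by largest part):
16
2,14
3,13
4,12
2,2,12
5,11
2,3,11
6,10
2,4,10
3,3,10
2,2,2,10
7,9
…and 43 more, for 55 total.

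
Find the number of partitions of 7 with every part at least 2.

They are:
7
2 + 5
3 + 4
2 + 2 + 3
Counting gives 4.

4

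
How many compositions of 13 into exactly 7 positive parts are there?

A composition of 13 into 7 positive parts is chosen by placing 6 dividers among the 12 gaps between 13 units: C(12,6) = 924.

924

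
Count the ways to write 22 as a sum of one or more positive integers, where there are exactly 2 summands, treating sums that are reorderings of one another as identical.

Enumerating:
21, 1
20, 2
19, 3
18, 4
17, 5
16, 6
15, 7
14, 8
13, 9
12, 10
11, 11
Counting gives 11.

11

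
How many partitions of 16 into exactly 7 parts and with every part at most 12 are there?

28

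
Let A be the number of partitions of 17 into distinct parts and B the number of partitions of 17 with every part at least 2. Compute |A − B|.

28

Partitions of 17 into distinct parts: 38.
Partitions of 17 with every part at least 2: 66.
|38 − 66| = 28.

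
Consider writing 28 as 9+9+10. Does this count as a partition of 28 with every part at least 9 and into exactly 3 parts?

Yes

The parts sum to 28, and the condition 'every summand is at least 9' holds; the condition 'there are exactly 3 summands' holds.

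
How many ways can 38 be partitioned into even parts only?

490

Enumerating by decreasing first part gives 490 partitions in all.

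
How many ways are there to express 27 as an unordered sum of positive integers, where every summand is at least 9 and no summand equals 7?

They are:
27
18 + 9
17 + 10
16 + 11
15 + 12
14 + 13
9 + 9 + 9

7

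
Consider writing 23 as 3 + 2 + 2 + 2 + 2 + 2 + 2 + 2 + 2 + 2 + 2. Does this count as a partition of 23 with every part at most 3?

Yes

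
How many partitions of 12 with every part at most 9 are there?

73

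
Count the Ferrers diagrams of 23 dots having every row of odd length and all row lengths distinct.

9

Enumerating:
23
19+3+1
17+5+1
15+7+1
15+5+3
13+9+1
13+7+3
11+9+3
11+7+5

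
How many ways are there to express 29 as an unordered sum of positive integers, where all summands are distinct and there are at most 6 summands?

255

Enumerating by decreasing first part gives 255 partitions in all.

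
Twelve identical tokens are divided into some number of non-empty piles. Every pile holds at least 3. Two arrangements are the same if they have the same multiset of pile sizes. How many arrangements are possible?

They are:
12
9 + 3
8 + 4
7 + 5
6 + 6
6 + 3 + 3
5 + 4 + 3
4 + 4 + 4
3 + 3 + 3 + 3
Counting gives 9.

9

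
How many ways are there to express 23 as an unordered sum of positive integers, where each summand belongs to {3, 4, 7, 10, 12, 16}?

The partitions of 23 that satisfy the conditions:
16 + 7
16 + 4 + 3
12 + 7 + 4
12 + 4 + 4 + 3
10 + 10 + 3
10 + 7 + 3 + 3
10 + 4 + 3 + 3 + 3
7 + 7 + 3 + 3 + 3
7 + 4 + 4 + 4 + 4
7 + 4 + 3 + 3 + 3 + 3
4 + 4 + 4 + 4 + 4 + 3
4 + 4 + 3 + 3 + 3 + 3 + 3
That's 12 in total.

12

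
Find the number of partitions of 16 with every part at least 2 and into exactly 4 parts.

15

Listing the qualifying partitions of 16:
2,2,2,10
2,2,3,9
2,2,4,8
2,3,3,8
2,2,5,7
2,3,4,7
3,3,3,7
2,2,6,6
2,3,5,6
2,4,4,6
3,3,4,6
2,4,5,5
3,3,5,5
3,4,4,5
4,4,4,4
Counting gives 15.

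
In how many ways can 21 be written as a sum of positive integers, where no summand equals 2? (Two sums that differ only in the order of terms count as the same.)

302

Counting exhaustively, 302 partitions satisfy the conditions.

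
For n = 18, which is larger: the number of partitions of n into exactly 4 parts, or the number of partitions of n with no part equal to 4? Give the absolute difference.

203

Partitions of 18 into exactly 4 parts: 47.
Partitions of 18 with no part equal to 4: 250.
|47 − 250| = 203.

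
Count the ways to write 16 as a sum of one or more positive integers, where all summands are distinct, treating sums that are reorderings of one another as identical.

32

There are too many to list fully; the first 12 (by largest part) are:
16
15 + 1
14 + 2
13 + 3
13 + 2 + 1
12 + 4
12 + 3 + 1
11 + 5
11 + 4 + 1
11 + 3 + 2
10 + 6
10 + 5 + 1
…and 20 more, for 32 total.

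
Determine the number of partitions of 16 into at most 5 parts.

101

A full systematic count gives 101.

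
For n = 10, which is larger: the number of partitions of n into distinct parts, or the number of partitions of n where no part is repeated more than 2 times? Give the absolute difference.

Partitions of 10 into distinct parts: 10.
Partitions of 10 where no part is repeated more than 2 times: 22.
|10 − 22| = 12.

12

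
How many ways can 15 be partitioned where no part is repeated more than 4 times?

Enumerating by decreasing first part gives 127 partitions in all.

127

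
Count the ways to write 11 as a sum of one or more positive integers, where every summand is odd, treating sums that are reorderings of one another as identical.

12

The partitions of 11 that satisfy the conditions:
11
9, 1, 1
7, 3, 1
7, 1, 1, 1, 1
5, 5, 1
5, 3, 3
5, 3, 1, 1, 1
5, 1, 1, 1, 1, 1, 1
3, 3, 3, 1, 1
3, 3, 1, 1, 1, 1, 1
3, 1, 1, 1, 1, 1, 1, 1, 1
1, 1, 1, 1, 1, 1, 1, 1, 1, 1, 1
That's 12 in total.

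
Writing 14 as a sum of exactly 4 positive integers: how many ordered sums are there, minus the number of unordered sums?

263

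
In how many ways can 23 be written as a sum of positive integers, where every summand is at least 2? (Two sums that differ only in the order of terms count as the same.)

A full systematic count gives 253.

253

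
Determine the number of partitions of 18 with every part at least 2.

There are 88 such partitions.

88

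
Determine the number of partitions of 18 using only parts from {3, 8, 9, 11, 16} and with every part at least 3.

3

The partitions of 18 that satisfy the conditions:
9 + 9
9 + 3 + 3 + 3
3 + 3 + 3 + 3 + 3 + 3
Counting gives 3.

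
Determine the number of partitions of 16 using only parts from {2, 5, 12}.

They are:
12+2+2
5+5+2+2+2
2+2+2+2+2+2+2+2
Counting gives 3.

3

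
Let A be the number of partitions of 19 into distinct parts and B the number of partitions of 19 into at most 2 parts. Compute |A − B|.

Partitions of 19 into distinct parts: 54.
Partitions of 19 into at most 2 parts: 10.
|54 − 10| = 44.

44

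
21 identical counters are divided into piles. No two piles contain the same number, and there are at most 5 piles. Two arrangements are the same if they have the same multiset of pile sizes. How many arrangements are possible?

75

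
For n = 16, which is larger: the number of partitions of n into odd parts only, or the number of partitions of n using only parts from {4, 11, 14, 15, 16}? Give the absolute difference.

30

Partitions of 16 into odd parts only: 32.
Partitions of 16 using only parts from {4, 11, 14, 15, 16}: 2.
|32 − 2| = 30.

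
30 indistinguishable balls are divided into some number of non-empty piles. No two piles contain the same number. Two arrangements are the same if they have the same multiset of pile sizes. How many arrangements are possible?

Systematic enumeration (by largest part, then next-largest, …) yields 296.

296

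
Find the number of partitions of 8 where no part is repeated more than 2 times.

13

The partitions of 8 that satisfy the conditions:
8
1,7
2,6
1,1,6
3,5
1,2,5
4,4
1,3,4
2,2,4
1,1,2,4
2,3,3
1,1,3,3
1,2,2,3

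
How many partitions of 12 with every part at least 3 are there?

Enumerating:
12
9,3
8,4
7,5
6,6
6,3,3
5,4,3
4,4,4
3,3,3,3
Counting gives 9.

9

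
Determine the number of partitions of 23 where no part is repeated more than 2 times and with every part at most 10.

211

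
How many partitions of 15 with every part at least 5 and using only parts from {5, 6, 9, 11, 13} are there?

2

The partitions of 15 that satisfy the conditions:
9,6
5,5,5
That's 2 in total.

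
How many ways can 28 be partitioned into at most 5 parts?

Enumerating by decreasing first part gives 540 partitions in all.

540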